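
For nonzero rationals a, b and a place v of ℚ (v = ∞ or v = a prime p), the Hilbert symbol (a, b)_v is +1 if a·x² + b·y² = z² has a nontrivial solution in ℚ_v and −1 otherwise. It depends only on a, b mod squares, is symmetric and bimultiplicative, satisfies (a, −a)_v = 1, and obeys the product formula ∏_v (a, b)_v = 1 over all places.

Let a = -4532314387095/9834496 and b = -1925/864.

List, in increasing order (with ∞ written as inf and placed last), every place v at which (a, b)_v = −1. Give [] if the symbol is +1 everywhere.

(a, b) ≡ (-4255, -462) mod (ℚ^×)²; places V = {2, 3, 5, 7, 11, 23, 37, 43, ∞}.
(a,b)_2: α=-12, β=-5; u≡1, v≡1 (mod 8); ε(u)ε(v)=0·0, αω(v)=-12·0, βω(u)=-5·0; sum ≡ 0  ⇒  +1.
(a,b)_11: α=2, u≡7; β=1, v≡2 (mod 11); (7|11)=-1, (2|11)=-1; sign (−1)^0·-1^1·-1^2 = -1.
(a,b)_∞: sgn(-4255)=−, sgn(-462)=−, so -1.
(a,b)_7: α=-4, u≡2; β=1, v≡4 (mod 7); (2|7)=+1, (4|7)=+1; sign (−1)^0·+1^1·+1^-4 = +1.
(a,b)_5: α=1, u≡1; β=2, v≡2 (mod 5); (1|5)=+1, (2|5)=-1; sign (−1)^0·+1^2·-1^1 = -1.
(a,b)_23: α=3, u≡19; β=0, v≡20 (mod 23); (19|23)=-1, (20|23)=-1; sign (−1)^0·-1^0·-1^3 = -1.
(a,b)_37: α=1, u≡16; β=0, v≡17 (mod 37); (16|37)=+1, (17|37)=-1; sign (−1)^0·+1^0·-1^1 = -1.
(a,b)_43: α=2, u≡7; β=0, v≡24 (mod 43); (7|43)=-1, (24|43)=+1; sign (−1)^0·-1^0·+1^2 = +1.
(a,b)_3: α=2, u≡2; β=-3, v≡2 (mod 3); (2|3)=-1, (2|3)=-1; sign (−1)^0·-1^-3·-1^2 = -1.
(-4255, -462 / ℚ) ramifies at {3, 5, 11, 23, 37, ∞}: a division algebra.

[3, 5, 11, 23, 37, inf]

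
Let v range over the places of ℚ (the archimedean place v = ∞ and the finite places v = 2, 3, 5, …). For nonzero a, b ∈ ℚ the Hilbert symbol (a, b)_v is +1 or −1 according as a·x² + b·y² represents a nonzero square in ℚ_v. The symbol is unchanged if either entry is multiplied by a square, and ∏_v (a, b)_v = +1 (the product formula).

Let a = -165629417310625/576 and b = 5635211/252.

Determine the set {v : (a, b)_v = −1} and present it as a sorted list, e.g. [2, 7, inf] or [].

(a, b) ≡ (-697, 136493) mod (ℚ^×)²; places V = {2, 3, 5, 7, 17, 31, 37, 41, ∞}.
(a,b)_∞: sgn(-697)=−, sgn(136493)=+, so +1.
(a,b)_5: α=4, u≡3; β=0, v≡3 (mod 5); (3|5)=-1, (3|5)=-1; sign (−1)^0·-1^0·-1^4 = +1.
(a,b)_3: α=-2, u≡2; β=-2, v≡2 (mod 3); (2|3)=-1, (2|3)=-1; sign (−1)^0·-1^-2·-1^-2 = +1.
(a,b)_31: α=2, u≡19; β=1, v≡7 (mod 31); (19|31)=+1, (7|31)=+1; sign (−1)^0·+1^1·+1^2 = +1.
(a,b)_7: α=0, u≡6; β=-1, v≡1 (mod 7); (6|7)=-1, (1|7)=+1; sign (−1)^0·-1^-1·+1^0 = -1.
(a,b)_41: α=1, u≡35; β=0, v≡8 (mod 41); (35|41)=-1, (8|41)=+1; sign (−1)^0·-1^0·+1^1 = +1.
(a,b)_37: α=2, u≡29; β=1, v≡9 (mod 37); (29|37)=-1, (9|37)=+1; sign (−1)^0·-1^1·+1^2 = -1.
(a,b)_17: α=3, u≡5; β=3, v≡3 (mod 17); (5|17)=-1, (3|17)=-1; sign (−1)^0·-1^3·-1^3 = +1.
(a,b)_2: α=-6, β=-2; u≡7, v≡5 (mod 8); ε(u)ε(v)=1·0, αω(v)=-6·1, βω(u)=-2·0; sum ≡ 0  ⇒  +1.
(-697, 136493 / ℚ) ramifies at {7, 37}: a division algebra.

[7, 37]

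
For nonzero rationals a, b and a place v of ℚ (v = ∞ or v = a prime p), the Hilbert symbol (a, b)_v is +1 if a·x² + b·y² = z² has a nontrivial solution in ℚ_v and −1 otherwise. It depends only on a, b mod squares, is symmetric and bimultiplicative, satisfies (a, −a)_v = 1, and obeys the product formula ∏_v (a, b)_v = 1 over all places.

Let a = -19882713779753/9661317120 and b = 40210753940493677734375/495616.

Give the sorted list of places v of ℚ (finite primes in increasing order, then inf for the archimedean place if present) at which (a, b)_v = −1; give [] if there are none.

(a, b) ≡ (-324415, 67735) mod (ℚ^×)²; places V = {2, 3, 5, 7, 11, 13, 17, 19, 23, 31, 47, ∞}.
(a,b)_23: α=1, u≡22; β=3, v≡16 (mod 23); (22|23)=-1, (16|23)=+1; sign (−1)^1·-1^3·+1^1 = +1.
(a,b)_13: α=-1, u≡6; β=2, v≡6 (mod 13); (6|13)=-1, (6|13)=-1; sign (−1)^0·-1^2·-1^-1 = -1.
(a,b)_5: α=-1, u≡3; β=9, v≡3 (mod 5); (3|5)=-1, (3|5)=-1; sign (−1)^0·-1^9·-1^-1 = +1.
(a,b)_17: α=2, u≡2; β=0, v≡11 (mod 17); (2|17)=+1, (11|17)=-1; sign (−1)^0·+1^0·-1^2 = +1.
(a,b)_19: α=2, u≡14; β=3, v≡2 (mod 19); (14|19)=-1, (2|19)=-1; sign (−1)^0·-1^3·-1^2 = -1.
(a,b)_3: α=-4, u≡2; β=0, v≡1 (mod 3); (2|3)=-1, (1|3)=+1; sign (−1)^0·-1^0·+1^-4 = +1.
(a,b)_31: α=1, u≡22; β=3, v≡22 (mod 31); (22|31)=-1, (22|31)=-1; sign (−1)^1·-1^3·-1^1 = -1.
(a,b)_2: α=-18, β=-12; u≡1, v≡7 (mod 8); ε(u)ε(v)=0·1, αω(v)=-18·0, βω(u)=-12·0; sum ≡ 0  ⇒  +1.
(a,b)_47: α=2, u≡45; β=0, v≡42 (mod 47); (45|47)=-1, (42|47)=+1; sign (−1)^0·-1^0·+1^2 = +1.
(a,b)_7: α=-1, u≡1; β=2, v≡3 (mod 7); (1|7)=+1, (3|7)=-1; sign (−1)^0·+1^2·-1^-1 = -1.
(a,b)_11: α=2, u≡6; β=-2, v≡7 (mod 11); (6|11)=-1, (7|11)=-1; sign (−1)^0·-1^-2·-1^2 = +1.
(a,b)_∞: sgn(-324415)=−, sgn(67735)=+, so +1.
(-324415, 67735 / ℚ) ramifies at {7, 13, 19, 31}: a division algebra.

[7, 13, 19, 31]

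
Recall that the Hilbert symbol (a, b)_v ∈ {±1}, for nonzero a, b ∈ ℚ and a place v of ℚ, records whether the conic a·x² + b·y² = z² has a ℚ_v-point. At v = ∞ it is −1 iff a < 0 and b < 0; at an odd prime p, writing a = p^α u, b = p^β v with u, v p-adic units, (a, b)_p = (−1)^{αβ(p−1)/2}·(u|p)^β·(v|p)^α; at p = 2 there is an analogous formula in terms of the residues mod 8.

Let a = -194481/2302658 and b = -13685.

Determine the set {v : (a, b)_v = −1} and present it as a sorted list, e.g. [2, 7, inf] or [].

[5, 7, 23, inf]

Mod squares: a ≡ -2, b ≡ -13685. Check v ∈ {∞, 2, 3, 5, 7, 17, 23, 29, 37}.
v=2: v_2(a)=-1, v_2(b)=0; units ≡ 7, 3 (mod 8); ε·ε+αω+βω = 1·1+-1·1+0·0 ≡ 0  ⇒  (a,b)_2 = +1.
v=3: a=3^4·(≡1), b=3^0·(≡1) mod 3; (1|3)=+1, (1|3)=+1; (−1)^{4·0·1}·(+1)^0·(+1)^4 = +1.
v=∞: -2 < 0 and -13685 < 0  ⇒  (a,b)_∞ = -1.
v=29: a=29^-2·(≡26), b=29^0·(≡3) mod 29; (26|29)=-1, (3|29)=-1; (−1)^{-2·0·14}·(-1)^0·(-1)^-2 = +1.
v=5: a=5^0·(≡3), b=5^1·(≡3) mod 5; (3|5)=-1, (3|5)=-1; (−1)^{0·1·2}·(-1)^1·(-1)^0 = -1.
v=23: a=23^0·(≡20), b=23^1·(≡3) mod 23; (20|23)=-1, (3|23)=+1; (−1)^{0·1·11}·(-1)^1·(+1)^0 = -1.
v=7: a=7^4·(≡3), b=7^1·(≡5) mod 7; (3|7)=-1, (5|7)=-1; (−1)^{4·1·3}·(-1)^1·(-1)^4 = -1.
v=17: a=17^0·(≡2), b=17^1·(≡11) mod 17; (2|17)=+1, (11|17)=-1; (−1)^{0·1·8}·(+1)^1·(-1)^0 = +1.
v=37: a=37^-2·(≡6), b=37^0·(≡5) mod 37; (6|37)=-1, (5|37)=-1; (−1)^{-2·0·18}·(-1)^0·(-1)^-2 = +1.
Ram(-2, -13685) = {5, 7, 23, ∞}; no ℚ_5-point on the conic.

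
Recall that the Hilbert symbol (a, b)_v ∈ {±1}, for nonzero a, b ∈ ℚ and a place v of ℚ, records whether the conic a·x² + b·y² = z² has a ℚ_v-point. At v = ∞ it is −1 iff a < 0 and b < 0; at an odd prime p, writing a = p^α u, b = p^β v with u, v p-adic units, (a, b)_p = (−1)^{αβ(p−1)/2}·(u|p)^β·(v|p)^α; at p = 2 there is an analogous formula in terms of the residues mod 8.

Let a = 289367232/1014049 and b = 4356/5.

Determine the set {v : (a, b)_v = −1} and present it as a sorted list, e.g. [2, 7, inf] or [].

(a, b) ≡ (8547, 5) mod (ℚ^×)²; places V = {2, 3, 5, 7, 11, 19, 23, 37, 53, ∞}.
(a,b)_11: α=1, u≡10; β=2, v≡5 (mod 11); (10|11)=-1, (5|11)=+1; sign (−1)^0·-1^2·+1^1 = +1.
(a,b)_∞: sgn(8547)=+, sgn(5)=+, so +1.
(a,b)_19: α=-2, u≡17; β=0, v≡1 (mod 19); (17|19)=+1, (1|19)=+1; sign (−1)^0·+1^0·+1^-2 = +1.
(a,b)_5: α=0, u≡3; β=-1, v≡1 (mod 5); (3|5)=-1, (1|5)=+1; sign (−1)^0·-1^-1·+1^0 = -1.
(a,b)_7: α=1, u≡5; β=0, v≡6 (mod 7); (5|7)=-1, (6|7)=-1; sign (−1)^0·-1^0·-1^1 = -1.
(a,b)_2: α=6, β=2; u≡3, v≡5 (mod 8); ε(u)ε(v)=1·0, αω(v)=6·1, βω(u)=2·1; sum ≡ 0  ⇒  +1.
(a,b)_3: α=1, u≡2; β=2, v≡2 (mod 3); (2|3)=-1, (2|3)=-1; sign (−1)^0·-1^2·-1^1 = -1.
(a,b)_37: α=1, u≡25; β=0, v≡35 (mod 37); (25|37)=+1, (35|37)=-1; sign (−1)^0·+1^0·-1^1 = -1.
(a,b)_23: α=2, u≡11; β=0, v≡11 (mod 23); (11|23)=-1, (11|23)=-1; sign (−1)^0·-1^0·-1^2 = +1.
(a,b)_53: α=-2, u≡26; β=0, v≡2 (mod 53); (26|53)=-1, (2|53)=-1; sign (−1)^0·-1^0·-1^-2 = +1.
|Ram(8547, 5)| = 4, even; anisotropic at {3, 5, 7, 37}.

[3, 5, 7, 37]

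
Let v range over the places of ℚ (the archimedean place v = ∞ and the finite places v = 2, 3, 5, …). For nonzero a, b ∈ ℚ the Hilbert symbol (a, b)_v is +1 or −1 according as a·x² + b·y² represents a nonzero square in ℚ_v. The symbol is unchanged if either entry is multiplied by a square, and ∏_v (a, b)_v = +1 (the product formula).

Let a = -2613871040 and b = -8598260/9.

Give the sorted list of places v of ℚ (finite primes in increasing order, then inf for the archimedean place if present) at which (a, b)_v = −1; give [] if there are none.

[19, inf]

Mod squares: a ≡ -935, b ≡ -17765. Check v ∈ {∞, 2, 3, 5, 11, 17, 19}.
v=17: a=17^1·(≡9), b=17^1·(≡8) mod 17; (9|17)=+1, (8|17)=+1; (−1)^{1·1·8}·(+1)^1·(+1)^1 = +1.
v=11: a=11^3·(≡1), b=11^3·(≡7) mod 11; (1|11)=+1, (7|11)=-1; (−1)^{3·3·5}·(+1)^3·(-1)^3 = +1.
v=2: v_2(a)=6, v_2(b)=2; units ≡ 1, 3 (mod 8); ε·ε+αω+βω = 0·1+6·1+2·0 ≡ 0  ⇒  (a,b)_2 = +1.
v=5: a=5^1·(≡2), b=5^1·(≡2) mod 5; (2|5)=-1, (2|5)=-1; (−1)^{1·1·2}·(-1)^1·(-1)^1 = +1.
v=19: a=19^2·(≡13), b=19^1·(≡15) mod 19; (13|19)=-1, (15|19)=-1; (−1)^{2·1·9}·(-1)^1·(-1)^2 = -1.
v=∞: -935 < 0 and -17765 < 0  ⇒  (a,b)_∞ = -1.
v=3: a=3^0·(≡1), b=3^-2·(≡1) mod 3; (1|3)=+1, (1|3)=+1; (−1)^{0·-2·1}·(+1)^-2·(+1)^0 = +1.
(-935, -17765 / ℚ) ramifies at {19, ∞}: a division algebra.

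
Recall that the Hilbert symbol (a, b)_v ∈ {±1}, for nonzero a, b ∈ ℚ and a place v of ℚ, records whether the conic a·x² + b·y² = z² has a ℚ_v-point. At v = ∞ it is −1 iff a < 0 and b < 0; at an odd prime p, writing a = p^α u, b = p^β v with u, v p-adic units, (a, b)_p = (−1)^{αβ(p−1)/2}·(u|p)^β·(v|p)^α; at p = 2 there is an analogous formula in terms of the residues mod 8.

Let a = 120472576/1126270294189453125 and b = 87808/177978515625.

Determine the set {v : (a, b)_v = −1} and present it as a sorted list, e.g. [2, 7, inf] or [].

(a, b) ≡ (5, 7) mod (ℚ^×)²; places V = {2, 3, 5, 7, ∞}.
(a,b)_∞: sgn(5)=+, sgn(7)=+, so +1.
(a,b)_7: α=6, u≡5; β=3, v≡4 (mod 7); (5|7)=-1, (4|7)=+1; sign (−1)^0·-1^3·+1^6 = -1.
(a,b)_2: α=10, β=8; u≡5, v≡7 (mod 8); ε(u)ε(v)=0·1, αω(v)=10·0, βω(u)=8·1; sum ≡ 0  ⇒  +1.
(a,b)_3: α=-10, u≡2; β=-6, v≡1 (mod 3); (2|3)=-1, (1|3)=+1; sign (−1)^0·-1^-6·+1^-10 = +1.
(a,b)_5: α=-19, u≡4; β=-12, v≡2 (mod 5); (4|5)=+1, (2|5)=-1; sign (−1)^0·+1^-12·-1^-19 = -1.
(5, 7 / ℚ) ramifies at {5, 7}: a division algebra.

[5, 7]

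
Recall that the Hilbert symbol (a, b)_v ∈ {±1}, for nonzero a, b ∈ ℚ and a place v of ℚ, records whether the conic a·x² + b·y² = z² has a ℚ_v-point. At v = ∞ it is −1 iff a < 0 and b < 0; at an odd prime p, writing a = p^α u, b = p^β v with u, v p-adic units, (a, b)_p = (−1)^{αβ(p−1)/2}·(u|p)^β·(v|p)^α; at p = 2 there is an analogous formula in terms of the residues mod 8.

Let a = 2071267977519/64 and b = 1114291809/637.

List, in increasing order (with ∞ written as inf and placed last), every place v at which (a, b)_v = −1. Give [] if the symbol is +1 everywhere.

Mod squares: a ≡ 1599, b ≡ 68757. Check v ∈ {∞, 2, 3, 7, 13, 17, 31, 41, 43}.
v=17: a=17^0·(≡16), b=17^2·(≡8) mod 17; (16|17)=+1, (8|17)=+1; (−1)^{0·2·8}·(+1)^2·(+1)^0 = +1.
v=31: a=31^2·(≡28), b=31^0·(≡22) mod 31; (28|31)=+1, (22|31)=-1; (−1)^{2·0·15}·(+1)^0·(-1)^2 = +1.
v=2: v_2(a)=-6, v_2(b)=0; units ≡ 7, 5 (mod 8); ε·ε+αω+βω = 1·0+-6·1+0·0 ≡ 0  ⇒  (a,b)_2 = +1.
v=13: a=13^1·(≡5), b=13^-1·(≡2) mod 13; (5|13)=-1, (2|13)=-1; (−1)^{1·-1·6}·(-1)^-1·(-1)^1 = +1.
v=∞: 1599 > 0 and 68757 > 0  ⇒  (a,b)_∞ = +1.
v=41: a=41^1·(≡10), b=41^1·(≡10) mod 41; (10|41)=+1, (10|41)=+1; (−1)^{1·1·20}·(+1)^1·(+1)^1 = +1.
v=7: a=7^0·(≡6), b=7^-2·(≡6) mod 7; (6|7)=-1, (6|7)=-1; (−1)^{0·-2·3}·(-1)^-2·(-1)^0 = +1.
v=43: a=43^2·(≡7), b=43^1·(≡18) mod 43; (7|43)=-1, (18|43)=-1; (−1)^{2·1·21}·(-1)^1·(-1)^2 = -1.
v=3: a=3^7·(≡2), b=3^7·(≡2) mod 3; (2|3)=-1, (2|3)=-1; (−1)^{7·7·1}·(-1)^7·(-1)^7 = -1.
Ram(1599, 68757) = {3, 43}; no ℚ_3-point on the conic.

[3, 43]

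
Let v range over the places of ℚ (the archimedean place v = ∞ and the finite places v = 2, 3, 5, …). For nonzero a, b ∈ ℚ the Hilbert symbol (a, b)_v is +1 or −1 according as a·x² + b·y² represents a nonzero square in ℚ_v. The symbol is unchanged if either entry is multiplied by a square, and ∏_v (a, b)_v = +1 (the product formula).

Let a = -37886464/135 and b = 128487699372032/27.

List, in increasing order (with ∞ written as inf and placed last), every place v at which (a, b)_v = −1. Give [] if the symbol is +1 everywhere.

[2, 11]

Mod squares: a ≡ -2310, b ≡ 546. Check v ∈ {∞, 2, 3, 5, 7, 11, 13, 31}.
v=31: a=31^2·(≡12), b=31^2·(≡7) mod 31; (12|31)=-1, (7|31)=+1; (−1)^{2·2·15}·(-1)^2·(+1)^2 = +1.
v=7: a=7^1·(≡3), b=7^3·(≡4) mod 7; (3|7)=-1, (4|7)=+1; (−1)^{1·3·3}·(-1)^3·(+1)^1 = +1.
v=3: a=3^-3·(≡1), b=3^-3·(≡2) mod 3; (1|3)=+1, (2|3)=-1; (−1)^{-3·-3·1}·(+1)^-3·(-1)^-3 = +1.
v=∞: -2310 < 0 and 546 > 0  ⇒  (a,b)_∞ = +1.
v=13: a=13^0·(≡12), b=13^1·(≡12) mod 13; (12|13)=+1, (12|13)=+1; (−1)^{0·1·6}·(+1)^1·(+1)^0 = +1.
v=2: v_2(a)=9, v_2(b)=11; units ≡ 5, 1 (mod 8); ε·ε+αω+βω = 0·0+9·0+11·1 ≡ 1  ⇒  (a,b)_2 = -1.
v=11: a=11^1·(≡10), b=11^4·(≡2) mod 11; (10|11)=-1, (2|11)=-1; (−1)^{1·4·5}·(-1)^4·(-1)^1 = -1.
v=5: a=5^-1·(≡3), b=5^0·(≡1) mod 5; (3|5)=-1, (1|5)=+1; (−1)^{-1·0·2}·(-1)^0·(+1)^-1 = +1.
|Ram(-2310, 546)| = 2, even; anisotropic at {2, 11}.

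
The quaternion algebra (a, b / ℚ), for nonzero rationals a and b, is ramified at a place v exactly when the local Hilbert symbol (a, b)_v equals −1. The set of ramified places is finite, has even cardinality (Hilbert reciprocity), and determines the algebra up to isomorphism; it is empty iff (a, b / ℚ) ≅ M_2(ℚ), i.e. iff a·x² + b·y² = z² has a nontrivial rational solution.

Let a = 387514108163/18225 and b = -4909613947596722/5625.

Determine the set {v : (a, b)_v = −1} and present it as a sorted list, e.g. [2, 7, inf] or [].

Mod squares: a ≡ 1547, b ≡ -3458. Check v ∈ {∞, 2, 3, 5, 7, 13, 17, 19, 31}.
v=17: a=17^3·(≡11), b=17^4·(≡3) mod 17; (11|17)=-1, (3|17)=-1; (−1)^{3·4·8}·(-1)^4·(-1)^3 = -1.
v=19: a=19^2·(≡18), b=19^3·(≡3) mod 19; (18|19)=-1, (3|19)=-1; (−1)^{2·3·9}·(-1)^3·(-1)^2 = -1.
v=3: a=3^-6·(≡2), b=3^-2·(≡1) mod 3; (2|3)=-1, (1|3)=+1; (−1)^{-6·-2·1}·(-1)^-2·(+1)^-6 = +1.
v=31: a=31^0·(≡10), b=31^2·(≡9) mod 31; (10|31)=+1, (9|31)=+1; (−1)^{0·2·15}·(+1)^2·(+1)^0 = +1.
v=5: a=5^-2·(≡2), b=5^-4·(≡2) mod 5; (2|5)=-1, (2|5)=-1; (−1)^{-2·-4·2}·(-1)^-4·(-1)^-2 = +1.
v=2: v_2(a)=0, v_2(b)=1; units ≡ 3, 7 (mod 8); ε·ε+αω+βω = 1·1+0·0+1·1 ≡ 0  ⇒  (a,b)_2 = +1.
v=7: a=7^5·(≡1), b=7^3·(≡3) mod 7; (1|7)=+1, (3|7)=-1; (−1)^{5·3·3}·(+1)^3·(-1)^5 = +1.
v=13: a=13^1·(≡6), b=13^1·(≡2) mod 13; (6|13)=-1, (2|13)=-1; (−1)^{1·1·6}·(-1)^1·(-1)^1 = +1.
v=∞: 1547 > 0 and -3458 < 0  ⇒  (a,b)_∞ = +1.
(1547, -3458 / ℚ) ramifies at {17, 19}: a division algebra.

[17, 19]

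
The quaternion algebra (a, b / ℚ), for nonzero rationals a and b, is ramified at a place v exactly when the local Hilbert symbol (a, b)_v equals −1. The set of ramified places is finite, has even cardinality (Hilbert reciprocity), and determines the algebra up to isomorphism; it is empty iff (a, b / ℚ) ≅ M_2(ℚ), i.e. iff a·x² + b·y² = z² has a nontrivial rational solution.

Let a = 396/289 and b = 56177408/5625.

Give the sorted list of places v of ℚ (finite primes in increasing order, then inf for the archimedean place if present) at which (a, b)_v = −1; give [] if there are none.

[2, 23, 29, 47]

Mod squares: a ≡ 11, b ≡ 219443. Check v ∈ {∞, 2, 3, 5, 7, 11, 17, 23, 29, 47}.
v=17: a=17^-2·(≡5), b=17^0·(≡5) mod 17; (5|17)=-1, (5|17)=-1; (−1)^{-2·0·8}·(-1)^0·(-1)^-2 = +1.
v=∞: 11 > 0 and 219443 > 0  ⇒  (a,b)_∞ = +1.
v=23: a=23^0·(≡11), b=23^1·(≡15) mod 23; (11|23)=-1, (15|23)=-1; (−1)^{0·1·11}·(-1)^1·(-1)^0 = -1.
v=2: v_2(a)=2, v_2(b)=8; units ≡ 3, 3 (mod 8); ε·ε+αω+βω = 1·1+2·1+8·1 ≡ 1  ⇒  (a,b)_2 = -1.
v=29: a=29^0·(≡10), b=29^1·(≡19) mod 29; (10|29)=-1, (19|29)=-1; (−1)^{0·1·14}·(-1)^1·(-1)^0 = -1.
v=7: a=7^0·(≡2), b=7^1·(≡3) mod 7; (2|7)=+1, (3|7)=-1; (−1)^{0·1·3}·(+1)^1·(-1)^0 = +1.
v=11: a=11^1·(≡1), b=11^0·(≡3) mod 11; (1|11)=+1, (3|11)=+1; (−1)^{1·0·5}·(+1)^0·(+1)^1 = +1.
v=5: a=5^0·(≡4), b=5^-4·(≡2) mod 5; (4|5)=+1, (2|5)=-1; (−1)^{0·-4·2}·(+1)^-4·(-1)^0 = +1.
v=47: a=47^0·(≡23), b=47^1·(≡34) mod 47; (23|47)=-1, (34|47)=+1; (−1)^{0·1·23}·(-1)^1·(+1)^0 = -1.
v=3: a=3^2·(≡2), b=3^-2·(≡2) mod 3; (2|3)=-1, (2|3)=-1; (−1)^{2·-2·1}·(-1)^-2·(-1)^2 = +1.
Ram(11, 219443) = {2, 23, 29, 47}; no ℚ_2-point on the conic.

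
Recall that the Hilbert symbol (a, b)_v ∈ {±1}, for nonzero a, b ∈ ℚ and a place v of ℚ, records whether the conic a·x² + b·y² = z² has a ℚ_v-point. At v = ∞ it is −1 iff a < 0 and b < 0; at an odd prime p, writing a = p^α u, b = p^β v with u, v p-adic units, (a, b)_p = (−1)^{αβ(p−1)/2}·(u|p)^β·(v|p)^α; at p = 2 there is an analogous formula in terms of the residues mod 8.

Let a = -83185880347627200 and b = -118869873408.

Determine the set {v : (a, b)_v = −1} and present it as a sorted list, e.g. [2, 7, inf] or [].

Mod squares: a ≡ -4147, b ≡ -3. Check v ∈ {∞, 2, 3, 5, 11, 13, 29}.
v=2: v_2(a)=6, v_2(b)=8; units ≡ 5, 5 (mod 8); ε·ε+αω+βω = 0·0+6·1+8·1 ≡ 0  ⇒  (a,b)_2 = +1.
v=13: a=13^3·(≡8), b=13^2·(≡1) mod 13; (8|13)=-1, (1|13)=+1; (−1)^{3·2·6}·(-1)^2·(+1)^3 = +1.
v=29: a=29^3·(≡15), b=29^2·(≡18) mod 29; (15|29)=-1, (18|29)=-1; (−1)^{3·2·14}·(-1)^2·(-1)^3 = -1.
v=∞: -4147 < 0 and -3 < 0  ⇒  (a,b)_∞ = -1.
v=5: a=5^2·(≡2), b=5^0·(≡2) mod 5; (2|5)=-1, (2|5)=-1; (−1)^{2·0·2}·(-1)^0·(-1)^2 = +1.
v=3: a=3^6·(≡2), b=3^3·(≡2) mod 3; (2|3)=-1, (2|3)=-1; (−1)^{6·3·1}·(-1)^3·(-1)^6 = -1.
v=11: a=11^3·(≡2), b=11^2·(≡8) mod 11; (2|11)=-1, (8|11)=-1; (−1)^{3·2·5}·(-1)^2·(-1)^3 = -1.
Ram(-4147, -3) = {3, 11, 29, ∞}; no ℚ_3-point on the conic.

[3, 11, 29, inf]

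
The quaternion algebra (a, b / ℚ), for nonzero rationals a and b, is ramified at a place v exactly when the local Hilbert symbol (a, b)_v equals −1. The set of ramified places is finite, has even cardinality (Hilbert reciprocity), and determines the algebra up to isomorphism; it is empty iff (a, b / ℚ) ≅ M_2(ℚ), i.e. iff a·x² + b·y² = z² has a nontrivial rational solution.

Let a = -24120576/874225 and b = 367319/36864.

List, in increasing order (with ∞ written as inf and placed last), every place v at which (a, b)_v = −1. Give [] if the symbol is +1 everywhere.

(a, b) ≡ (-29, 1271) mod (ℚ^×)²; places V = {2, 3, 5, 11, 17, 19, 29, 31, 41, ∞}.
(a,b)_5: α=-2, u≡1; β=0, v≡1 (mod 5); (1|5)=+1, (1|5)=+1; sign (−1)^0·+1^0·+1^-2 = +1.
(a,b)_∞: sgn(-29)=−, sgn(1271)=+, so +1.
(a,b)_17: α=-2, u≡7; β=2, v≡8 (mod 17); (7|17)=-1, (8|17)=+1; sign (−1)^0·-1^2·+1^-2 = +1.
(a,b)_31: α=0, u≡16; β=1, v≡20 (mod 31); (16|31)=+1, (20|31)=+1; sign (−1)^0·+1^1·+1^0 = +1.
(a,b)_19: α=2, u≡4; β=0, v≡17 (mod 19); (4|19)=+1, (17|19)=+1; sign (−1)^0·+1^0·+1^2 = +1.
(a,b)_11: α=-2, u≡9; β=0, v≡6 (mod 11); (9|11)=+1, (6|11)=-1; sign (−1)^0·+1^0·-1^-2 = +1.
(a,b)_41: α=0, u≡29; β=1, v≡37 (mod 41); (29|41)=-1, (37|41)=+1; sign (−1)^0·-1^1·+1^0 = -1.
(a,b)_2: α=8, β=-12; u≡3, v≡7 (mod 8); ε(u)ε(v)=1·1, αω(v)=8·0, βω(u)=-12·1; sum ≡ 1  ⇒  -1.
(a,b)_3: α=2, u≡1; β=-2, v≡2 (mod 3); (1|3)=+1, (2|3)=-1; sign (−1)^0·+1^-2·-1^2 = +1.
(a,b)_29: α=1, u≡22; β=0, v≡1 (mod 29); (22|29)=+1, (1|29)=+1; sign (−1)^0·+1^0·+1^1 = +1.
(-29, 1271 / ℚ) ramifies at {2, 41}: a division algebra.

[2, 41]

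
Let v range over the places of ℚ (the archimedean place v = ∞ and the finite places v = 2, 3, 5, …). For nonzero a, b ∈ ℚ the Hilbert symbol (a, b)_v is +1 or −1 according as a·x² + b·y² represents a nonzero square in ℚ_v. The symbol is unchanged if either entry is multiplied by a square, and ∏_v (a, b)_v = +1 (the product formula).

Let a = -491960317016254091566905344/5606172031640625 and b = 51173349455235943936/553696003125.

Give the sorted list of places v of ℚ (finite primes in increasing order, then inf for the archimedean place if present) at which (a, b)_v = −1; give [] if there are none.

Mod squares: a ≡ -14, b ≡ 1430. Check v ∈ {∞, 2, 3, 5, 7, 11, 13, 17, 29}.
v=7: a=7^15·(≡6), b=7^10·(≡2) mod 7; (6|7)=-1, (2|7)=+1; (−1)^{15·10·3}·(-1)^10·(+1)^15 = +1.
v=17: a=17^-2·(≡5), b=17^-2·(≡9) mod 17; (5|17)=-1, (9|17)=+1; (−1)^{-2·-2·8}·(-1)^-2·(+1)^-2 = +1.
v=11: a=11^6·(≡2), b=11^5·(≡4) mod 11; (2|11)=-1, (4|11)=+1; (−1)^{6·5·5}·(-1)^5·(+1)^6 = -1.
v=5: a=5^-8·(≡1), b=5^-5·(≡1) mod 5; (1|5)=+1, (1|5)=+1; (−1)^{-8·-5·2}·(+1)^-5·(+1)^-8 = +1.
v=13: a=13^4·(≡3), b=13^3·(≡2) mod 13; (3|13)=+1, (2|13)=-1; (−1)^{4·3·6}·(+1)^3·(-1)^4 = +1.
v=3: a=3^-10·(≡1), b=3^-6·(≡2) mod 3; (1|3)=+1, (2|3)=-1; (−1)^{-10·-6·1}·(+1)^-6·(-1)^-10 = +1.
v=2: v_2(a)=11, v_2(b)=9; units ≡ 1, 3 (mod 8); ε·ε+αω+βω = 0·1+11·1+9·0 ≡ 1  ⇒  (a,b)_2 = -1.
v=29: a=29^-2·(≡26), b=29^-2·(≡28) mod 29; (26|29)=-1, (28|29)=+1; (−1)^{-2·-2·14}·(-1)^-2·(+1)^-2 = +1.
v=∞: -14 < 0 and 1430 > 0  ⇒  (a,b)_∞ = +1.
Ram(-14, 1430) = {2, 11}; no ℚ_2-point on the conic.

[2, 11]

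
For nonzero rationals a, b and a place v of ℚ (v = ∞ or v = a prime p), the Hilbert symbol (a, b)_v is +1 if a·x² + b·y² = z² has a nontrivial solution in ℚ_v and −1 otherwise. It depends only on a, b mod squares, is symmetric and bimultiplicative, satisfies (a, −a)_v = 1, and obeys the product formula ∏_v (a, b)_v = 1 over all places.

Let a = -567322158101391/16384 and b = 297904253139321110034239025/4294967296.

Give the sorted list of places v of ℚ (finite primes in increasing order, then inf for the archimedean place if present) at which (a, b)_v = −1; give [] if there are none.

Mod squares: a ≡ -9762879, b ≡ 41. Check v ∈ {∞, 2, 3, 5, 7, 11, 17, 23, 29, 41}.
v=17: a=17^1·(≡12), b=17^2·(≡6) mod 17; (12|17)=-1, (6|17)=-1; (−1)^{1·2·8}·(-1)^2·(-1)^1 = -1.
v=41: a=41^1·(≡18), b=41^1·(≡8) mod 41; (18|41)=+1, (8|41)=+1; (−1)^{1·1·20}·(+1)^1·(+1)^1 = +1.
v=5: a=5^0·(≡1), b=5^2·(≡1) mod 5; (1|5)=+1, (1|5)=+1; (−1)^{0·2·2}·(+1)^2·(+1)^0 = +1.
v=7: a=7^3·(≡2), b=7^4·(≡6) mod 7; (2|7)=+1, (6|7)=-1; (−1)^{3·4·3}·(+1)^4·(-1)^3 = -1.
v=29: a=29^1·(≡14), b=29^2·(≡10) mod 29; (14|29)=-1, (10|29)=-1; (−1)^{1·2·14}·(-1)^2·(-1)^1 = -1.
v=3: a=3^5·(≡2), b=3^12·(≡2) mod 3; (2|3)=-1, (2|3)=-1; (−1)^{5·12·1}·(-1)^12·(-1)^5 = -1.
v=2: v_2(a)=-14, v_2(b)=-32; units ≡ 1, 1 (mod 8); ε·ε+αω+βω = 0·0+-14·0+-32·0 ≡ 0  ⇒  (a,b)_2 = +1.
v=23: a=23^1·(≡15), b=23^2·(≡13) mod 23; (15|23)=-1, (13|23)=+1; (−1)^{1·2·11}·(-1)^2·(+1)^1 = +1.
v=11: a=11^4·(≡2), b=11^6·(≡10) mod 11; (2|11)=-1, (10|11)=-1; (−1)^{4·6·5}·(-1)^6·(-1)^4 = +1.
v=∞: -9762879 < 0 and 41 > 0  ⇒  (a,b)_∞ = +1.
(-9762879, 41 / ℚ) ramifies at {3, 7, 17, 29}: a division algebra.

[3, 7, 17, 29]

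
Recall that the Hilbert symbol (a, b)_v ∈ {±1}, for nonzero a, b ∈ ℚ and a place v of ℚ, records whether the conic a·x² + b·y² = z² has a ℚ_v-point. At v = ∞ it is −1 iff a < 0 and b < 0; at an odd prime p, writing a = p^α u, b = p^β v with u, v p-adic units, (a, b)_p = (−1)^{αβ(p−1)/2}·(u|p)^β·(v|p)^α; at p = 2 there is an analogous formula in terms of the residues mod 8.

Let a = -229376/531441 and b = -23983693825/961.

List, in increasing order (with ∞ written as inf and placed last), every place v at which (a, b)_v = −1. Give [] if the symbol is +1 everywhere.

(a, b) ≡ (-14, -2657473) mod (ℚ^×)²; places V = {2, 3, 5, 7, 13, 19, 29, 31, 53, ∞}.
(a,b)_2: α=15, β=0; u≡1, v≡7 (mod 8); ε(u)ε(v)=0·1, αω(v)=15·0, βω(u)=0·0; sum ≡ 0  ⇒  +1.
(a,b)_13: α=0, u≡9; β=1, v≡1 (mod 13); (9|13)=+1, (1|13)=+1; sign (−1)^0·+1^1·+1^0 = +1.
(a,b)_53: α=0, u≡22; β=1, v≡39 (mod 53); (22|53)=-1, (39|53)=-1; sign (−1)^0·-1^1·-1^0 = -1.
(a,b)_3: α=-12, u≡1; β=0, v≡2 (mod 3); (1|3)=+1, (2|3)=-1; sign (−1)^0·+1^0·-1^-12 = +1.
(a,b)_∞: sgn(-14)=−, sgn(-2657473)=−, so -1.
(a,b)_7: α=1, u≡6; β=1, v≡6 (mod 7); (6|7)=-1, (6|7)=-1; sign (−1)^1·-1^1·-1^1 = -1.
(a,b)_5: α=0, u≡4; β=2, v≡2 (mod 5); (4|5)=+1, (2|5)=-1; sign (−1)^0·+1^2·-1^0 = +1.
(a,b)_29: α=0, u≡19; β=1, v≡19 (mod 29); (19|29)=-1, (19|29)=-1; sign (−1)^0·-1^1·-1^0 = -1.
(a,b)_31: α=0, u≡3; β=-2, v≡8 (mod 31); (3|31)=-1, (8|31)=+1; sign (−1)^0·-1^-2·+1^0 = +1.
(a,b)_19: α=0, u≡1; β=3, v≡6 (mod 19); (1|19)=+1, (6|19)=+1; sign (−1)^0·+1^3·+1^0 = +1.
Ram(-14, -2657473) = {7, 29, 53, ∞}; no ℚ_7-point on the conic.

[7, 29, 53, inf]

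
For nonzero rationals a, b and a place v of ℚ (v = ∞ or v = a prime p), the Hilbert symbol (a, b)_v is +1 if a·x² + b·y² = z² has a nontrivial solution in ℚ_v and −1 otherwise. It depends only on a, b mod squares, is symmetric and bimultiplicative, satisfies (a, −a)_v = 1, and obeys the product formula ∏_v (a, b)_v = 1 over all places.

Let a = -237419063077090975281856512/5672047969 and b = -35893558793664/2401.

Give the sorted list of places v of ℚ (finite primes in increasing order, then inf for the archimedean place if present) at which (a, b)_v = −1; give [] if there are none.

[3, 11, 17, inf]

Mod squares: a ≡ -697, b ≡ -759. Check v ∈ {∞, 2, 3, 7, 11, 13, 17, 23, 29, 41, 53}.
v=7: a=7^-4·(≡5), b=7^-4·(≡2) mod 7; (5|7)=-1, (2|7)=+1; (−1)^{-4·-4·3}·(-1)^-4·(+1)^-4 = +1.
v=13: a=13^4·(≡11), b=13^2·(≡8) mod 13; (11|13)=-1, (8|13)=-1; (−1)^{4·2·6}·(-1)^2·(-1)^4 = +1.
v=11: a=11^2·(≡10), b=11^1·(≡8) mod 11; (10|11)=-1, (8|11)=-1; (−1)^{2·1·5}·(-1)^1·(-1)^2 = -1.
v=23: a=23^2·(≡9), b=23^1·(≡4) mod 23; (9|23)=+1, (4|23)=+1; (−1)^{2·1·11}·(+1)^1·(+1)^2 = +1.
v=17: a=17^5·(≡7), b=17^2·(≡11) mod 17; (7|17)=-1, (11|17)=-1; (−1)^{5·2·8}·(-1)^2·(-1)^5 = -1.
v=53: a=53^-2·(≡12), b=53^0·(≡43) mod 53; (12|53)=-1, (43|53)=+1; (−1)^{-2·0·26}·(-1)^0·(+1)^-2 = +1.
v=∞: -697 < 0 and -759 < 0  ⇒  (a,b)_∞ = -1.
v=41: a=41^3·(≡12), b=41^2·(≡37) mod 41; (12|41)=-1, (37|41)=+1; (−1)^{3·2·20}·(-1)^2·(+1)^3 = +1.
v=3: a=3^4·(≡2), b=3^3·(≡2) mod 3; (2|3)=-1, (2|3)=-1; (−1)^{4·3·1}·(-1)^3·(-1)^4 = -1.
v=29: a=29^-2·(≡23), b=29^0·(≡7) mod 29; (23|29)=+1, (7|29)=+1; (−1)^{-2·0·14}·(+1)^0·(+1)^-2 = +1.
v=2: v_2(a)=14, v_2(b)=6; units ≡ 7, 1 (mod 8); ε·ε+αω+βω = 1·0+14·0+6·0 ≡ 0  ⇒  (a,b)_2 = +1.
Ram(-697, -759) = {3, 11, 17, ∞}; no ℚ_3-point on the conic.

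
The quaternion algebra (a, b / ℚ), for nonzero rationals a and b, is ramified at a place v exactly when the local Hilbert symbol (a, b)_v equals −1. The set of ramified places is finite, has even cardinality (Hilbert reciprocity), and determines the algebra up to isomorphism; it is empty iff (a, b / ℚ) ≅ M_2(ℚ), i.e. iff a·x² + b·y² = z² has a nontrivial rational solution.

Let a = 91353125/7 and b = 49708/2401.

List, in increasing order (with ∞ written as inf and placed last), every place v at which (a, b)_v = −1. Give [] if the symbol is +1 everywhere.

Mod squares: a ≡ 1023155, b ≡ 43. Check v ∈ {∞, 2, 5, 7, 17, 23, 31, 41, 43}.
v=17: a=17^0·(≡3), b=17^2·(≡9) mod 17; (3|17)=-1, (9|17)=+1; (−1)^{0·2·8}·(-1)^2·(+1)^0 = +1.
v=41: a=41^1·(≡3), b=41^0·(≡31) mod 41; (3|41)=-1, (31|41)=+1; (−1)^{1·0·20}·(-1)^0·(+1)^1 = +1.
v=∞: 1023155 > 0 and 43 > 0  ⇒  (a,b)_∞ = +1.
v=5: a=5^5·(≡4), b=5^0·(≡3) mod 5; (4|5)=+1, (3|5)=-1; (−1)^{5·0·2}·(+1)^0·(-1)^5 = -1.
v=23: a=23^1·(≡4), b=23^0·(≡21) mod 23; (4|23)=+1, (21|23)=-1; (−1)^{1·0·11}·(+1)^0·(-1)^1 = -1.
v=2: v_2(a)=0, v_2(b)=2; units ≡ 3, 3 (mod 8); ε·ε+αω+βω = 1·1+0·1+2·1 ≡ 1  ⇒  (a,b)_2 = -1.
v=31: a=31^1·(≡11), b=31^0·(≡21) mod 31; (11|31)=-1, (21|31)=-1; (−1)^{1·0·15}·(-1)^0·(-1)^1 = -1.
v=7: a=7^-1·(≡3), b=7^-4·(≡1) mod 7; (3|7)=-1, (1|7)=+1; (−1)^{-1·-4·3}·(-1)^-4·(+1)^-1 = +1.
v=43: a=43^0·(≡14), b=43^1·(≡13) mod 43; (14|43)=+1, (13|43)=+1; (−1)^{0·1·21}·(+1)^1·(+1)^0 = +1.
|Ram(1023155, 43)| = 4, even; anisotropic at {2, 5, 23, 31}.

[2, 5, 23, 31]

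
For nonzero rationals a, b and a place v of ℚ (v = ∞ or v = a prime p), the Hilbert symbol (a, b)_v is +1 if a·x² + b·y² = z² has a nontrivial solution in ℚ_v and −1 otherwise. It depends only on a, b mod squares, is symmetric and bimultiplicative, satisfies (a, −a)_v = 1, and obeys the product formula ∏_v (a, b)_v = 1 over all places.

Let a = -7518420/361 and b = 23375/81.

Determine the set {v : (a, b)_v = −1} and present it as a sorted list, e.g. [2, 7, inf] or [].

(a, b) ≡ (-23205, 935) mod (ℚ^×)²; places V = {2, 3, 5, 7, 11, 13, 17, 19, ∞}.
(a,b)_11: α=0, u≡4; β=1, v≡6 (mod 11); (4|11)=+1, (6|11)=-1; sign (−1)^0·+1^1·-1^0 = +1.
(a,b)_13: α=1, u≡3; β=0, v≡9 (mod 13); (3|13)=+1, (9|13)=+1; sign (−1)^0·+1^0·+1^1 = +1.
(a,b)_3: α=5, u≡2; β=-4, v≡2 (mod 3); (2|3)=-1, (2|3)=-1; sign (−1)^0·-1^-4·-1^5 = -1.
(a,b)_19: α=-2, u≡13; β=0, v≡1 (mod 19); (13|19)=-1, (1|19)=+1; sign (−1)^0·-1^0·+1^-2 = +1.
(a,b)_7: α=1, u≡5; β=0, v≡4 (mod 7); (5|7)=-1, (4|7)=+1; sign (−1)^0·-1^0·+1^1 = +1.
(a,b)_17: α=1, u≡3; β=1, v≡9 (mod 17); (3|17)=-1, (9|17)=+1; sign (−1)^0·-1^1·+1^1 = -1.
(a,b)_5: α=1, u≡1; β=3, v≡2 (mod 5); (1|5)=+1, (2|5)=-1; sign (−1)^0·+1^3·-1^1 = -1.
(a,b)_∞: sgn(-23205)=−, sgn(935)=+, so +1.
(a,b)_2: α=2, β=0; u≡3, v≡7 (mod 8); ε(u)ε(v)=1·1, αω(v)=2·0, βω(u)=0·1; sum ≡ 1  ⇒  -1.
Ram(-23205, 935) = {2, 3, 5, 17}; no ℚ_2-point on the conic.

[2, 3, 5, 17]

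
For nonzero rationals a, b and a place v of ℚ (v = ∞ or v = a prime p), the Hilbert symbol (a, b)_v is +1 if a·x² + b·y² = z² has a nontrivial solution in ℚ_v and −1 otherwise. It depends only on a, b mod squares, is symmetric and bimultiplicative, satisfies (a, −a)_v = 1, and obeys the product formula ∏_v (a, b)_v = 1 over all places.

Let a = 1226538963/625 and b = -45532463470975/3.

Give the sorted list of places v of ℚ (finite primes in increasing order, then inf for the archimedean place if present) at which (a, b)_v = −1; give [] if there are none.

Mod squares: a ≡ 806403, b ≡ -63597. Check v ∈ {∞, 2, 3, 5, 13, 17, 23, 29, 31, 43}.
v=17: a=17^0·(≡1), b=17^1·(≡16) mod 17; (1|17)=+1, (16|17)=+1; (−1)^{0·1·8}·(+1)^1·(+1)^0 = +1.
v=31: a=31^1·(≡14), b=31^2·(≡30) mod 31; (14|31)=+1, (30|31)=-1; (−1)^{1·2·15}·(+1)^2·(-1)^1 = -1.
v=∞: 806403 > 0 and -63597 < 0  ⇒  (a,b)_∞ = +1.
v=13: a=13^3·(≡7), b=13^2·(≡12) mod 13; (7|13)=-1, (12|13)=+1; (−1)^{3·2·6}·(-1)^2·(+1)^3 = +1.
v=5: a=5^-4·(≡3), b=5^2·(≡2) mod 5; (3|5)=-1, (2|5)=-1; (−1)^{-4·2·2}·(-1)^2·(-1)^-4 = +1.
v=43: a=43^0·(≡41), b=43^1·(≡19) mod 43; (41|43)=+1, (19|43)=-1; (−1)^{0·1·21}·(+1)^1·(-1)^0 = +1.
v=3: a=3^3·(≡1), b=3^-1·(≡2) mod 3; (1|3)=+1, (2|3)=-1; (−1)^{3·-1·1}·(+1)^-1·(-1)^3 = +1.
v=29: a=29^1·(≡4), b=29^1·(≡11) mod 29; (4|29)=+1, (11|29)=-1; (−1)^{1·1·14}·(+1)^1·(-1)^1 = -1.
v=23: a=23^1·(≡1), b=23^2·(≡5) mod 23; (1|23)=+1, (5|23)=-1; (−1)^{1·2·11}·(+1)^2·(-1)^1 = -1.
v=2: v_2(a)=0, v_2(b)=0; units ≡ 3, 3 (mod 8); ε·ε+αω+βω = 1·1+0·1+0·1 ≡ 1  ⇒  (a,b)_2 = -1.
|Ram(806403, -63597)| = 4, even; anisotropic at {2, 23, 29, 31}.

[2, 23, 29, 31]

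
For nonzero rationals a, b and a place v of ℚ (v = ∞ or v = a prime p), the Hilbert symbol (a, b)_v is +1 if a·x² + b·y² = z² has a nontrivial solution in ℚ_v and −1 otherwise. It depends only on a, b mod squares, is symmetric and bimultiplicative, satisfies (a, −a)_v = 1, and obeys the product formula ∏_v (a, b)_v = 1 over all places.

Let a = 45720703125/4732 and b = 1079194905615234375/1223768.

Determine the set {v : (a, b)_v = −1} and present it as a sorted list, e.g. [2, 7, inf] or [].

[2, 3, 5, 7]

(a, b) ≡ (35, 2730) mod (ℚ^×)²; places V = {2, 3, 5, 7, 11, 13, 17, 41, ∞}.
(a,b)_7: α=-1, u≡5; β=-1, v≡5 (mod 7); (5|7)=-1, (5|7)=-1; sign (−1)^1·-1^-1·-1^-1 = -1.
(a,b)_11: α=0, u≡10; β=2, v≡6 (mod 11); (10|11)=-1, (6|11)=-1; sign (−1)^0·-1^2·-1^0 = +1.
(a,b)_5: α=9, u≡2; β=11, v≡4 (mod 5); (2|5)=-1, (4|5)=+1; sign (−1)^0·-1^11·+1^9 = -1.
(a,b)_2: α=-2, β=-3; u≡3, v≡5 (mod 8); ε(u)ε(v)=1·0, αω(v)=-2·1, βω(u)=-3·1; sum ≡ 1  ⇒  -1.
(a,b)_13: α=-2, u≡3; β=-1, v≡2 (mod 13); (3|13)=+1, (2|13)=-1; sign (−1)^0·+1^-1·-1^-2 = +1.
(a,b)_41: α=0, u≡28; β=-2, v≡26 (mod 41); (28|41)=-1, (26|41)=-1; sign (−1)^0·-1^-2·-1^0 = +1.
(a,b)_∞: sgn(35)=+, sgn(2730)=+, so +1.
(a,b)_3: α=4, u≡2; β=7, v≡1 (mod 3); (2|3)=-1, (1|3)=+1; sign (−1)^0·-1^7·+1^4 = -1.
(a,b)_17: α=2, u≡9; β=4, v≡12 (mod 17); (9|17)=+1, (12|17)=-1; sign (−1)^0·+1^4·-1^2 = +1.
|Ram(35, 2730)| = 4, even; anisotropic at {2, 3, 5, 7}.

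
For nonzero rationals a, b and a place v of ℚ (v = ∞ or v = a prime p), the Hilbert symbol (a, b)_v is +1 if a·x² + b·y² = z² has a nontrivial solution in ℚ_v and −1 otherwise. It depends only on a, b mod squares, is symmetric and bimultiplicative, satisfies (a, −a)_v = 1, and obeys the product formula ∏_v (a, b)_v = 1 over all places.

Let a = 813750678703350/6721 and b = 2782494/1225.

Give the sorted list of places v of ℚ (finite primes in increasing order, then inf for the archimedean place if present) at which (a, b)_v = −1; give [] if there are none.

Mod squares: a ≡ 5105573816486, b ≡ 309166. Check v ∈ {∞, 2, 3, 5, 7, 11, 13, 17, 19, 23, 29, 41, 43, 47}.
v=∞: 5105573816486 > 0 and 309166 > 0  ⇒  (a,b)_∞ = +1.
v=7: a=7^0·(≡3), b=7^-2·(≡2) mod 7; (3|7)=-1, (2|7)=+1; (−1)^{0·-2·3}·(-1)^-2·(+1)^0 = +1.
v=23: a=23^3·(≡13), b=23^1·(≡15) mod 23; (13|23)=+1, (15|23)=-1; (−1)^{3·1·11}·(+1)^1·(-1)^3 = +1.
v=19: a=19^1·(≡6), b=19^0·(≡17) mod 19; (6|19)=+1, (17|19)=+1; (−1)^{1·0·9}·(+1)^0·(+1)^1 = +1.
v=29: a=29^1·(≡19), b=29^0·(≡21) mod 29; (19|29)=-1, (21|29)=-1; (−1)^{1·0·14}·(-1)^0·(-1)^1 = -1.
v=43: a=43^1·(≡39), b=43^0·(≡29) mod 43; (39|43)=-1, (29|43)=-1; (−1)^{1·0·21}·(-1)^0·(-1)^1 = -1.
v=2: v_2(a)=1, v_2(b)=1; units ≡ 3, 7 (mod 8); ε·ε+αω+βω = 1·1+1·0+1·1 ≡ 0  ⇒  (a,b)_2 = +1.
v=11: a=11^-1·(≡6), b=11^1·(≡5) mod 11; (6|11)=-1, (5|11)=+1; (−1)^{-1·1·5}·(-1)^1·(+1)^-1 = +1.
v=47: a=47^-1·(≡20), b=47^1·(≡41) mod 47; (20|47)=-1, (41|47)=-1; (−1)^{-1·1·23}·(-1)^1·(-1)^-1 = -1.
v=5: a=5^2·(≡4), b=5^-2·(≡1) mod 5; (4|5)=+1, (1|5)=+1; (−1)^{2·-2·2}·(+1)^-2·(+1)^2 = +1.
v=3: a=3^4·(≡2), b=3^2·(≡1) mod 3; (2|3)=-1, (1|3)=+1; (−1)^{4·2·1}·(-1)^2·(+1)^4 = +1.
v=13: a=13^-1·(≡5), b=13^1·(≡2) mod 13; (5|13)=-1, (2|13)=-1; (−1)^{-1·1·6}·(-1)^1·(-1)^-1 = +1.
v=41: a=41^1·(≡8), b=41^0·(≡27) mod 41; (8|41)=+1, (27|41)=-1; (−1)^{1·0·20}·(+1)^0·(-1)^1 = -1.
v=17: a=17^1·(≡9), b=17^0·(≡2) mod 17; (9|17)=+1, (2|17)=+1; (−1)^{1·0·8}·(+1)^0·(+1)^1 = +1.
(5105573816486, 309166 / ℚ) ramifies at {29, 41, 43, 47}: a division algebra.

[29, 41, 43, 47]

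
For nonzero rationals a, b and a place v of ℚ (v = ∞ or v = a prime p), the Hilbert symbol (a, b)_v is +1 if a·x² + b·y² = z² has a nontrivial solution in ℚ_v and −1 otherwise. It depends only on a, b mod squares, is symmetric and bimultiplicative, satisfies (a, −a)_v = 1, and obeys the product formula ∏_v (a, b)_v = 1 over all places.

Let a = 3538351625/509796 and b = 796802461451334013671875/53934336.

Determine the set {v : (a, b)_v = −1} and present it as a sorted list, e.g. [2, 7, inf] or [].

Mod squares: a ≡ 103385, b ≡ 139403. Check v ∈ {∞, 2, 3, 5, 7, 11, 17, 19, 23, 29, 31, 37}.
v=29: a=29^1·(≡27), b=29^3·(≡13) mod 29; (27|29)=-1, (13|29)=+1; (−1)^{1·3·14}·(-1)^3·(+1)^1 = -1.
v=7: a=7^-2·(≡2), b=7^0·(≡5) mod 7; (2|7)=+1, (5|7)=-1; (−1)^{-2·0·3}·(+1)^0·(-1)^-2 = +1.
v=2: v_2(a)=-2, v_2(b)=-8; units ≡ 1, 3 (mod 8); ε·ε+αω+βω = 0·1+-2·1+-8·0 ≡ 0  ⇒  (a,b)_2 = +1.
v=3: a=3^-2·(≡2), b=3^-6·(≡2) mod 3; (2|3)=-1, (2|3)=-1; (−1)^{-2·-6·1}·(-1)^-6·(-1)^-2 = +1.
v=31: a=31^1·(≡18), b=31^2·(≡11) mod 31; (18|31)=+1, (11|31)=-1; (−1)^{1·2·15}·(+1)^2·(-1)^1 = -1.
v=5: a=5^3·(≡3), b=5^10·(≡3) mod 5; (3|5)=-1, (3|5)=-1; (−1)^{3·10·2}·(-1)^10·(-1)^3 = -1.
v=37: a=37^2·(≡36), b=37^2·(≡6) mod 37; (36|37)=+1, (6|37)=-1; (−1)^{2·2·18}·(+1)^2·(-1)^2 = +1.
v=17: a=17^-2·(≡9), b=17^-2·(≡14) mod 17; (9|17)=+1, (14|17)=-1; (−1)^{-2·-2·8}·(+1)^-2·(-1)^-2 = +1.
v=19: a=19^0·(≡16), b=19^1·(≡18) mod 19; (16|19)=+1, (18|19)=-1; (−1)^{0·1·9}·(+1)^1·(-1)^0 = +1.
v=11: a=11^0·(≡6), b=11^1·(≡9) mod 11; (6|11)=-1, (9|11)=+1; (−1)^{0·1·5}·(-1)^1·(+1)^0 = -1.
v=∞: 103385 > 0 and 139403 > 0  ⇒  (a,b)_∞ = +1.
v=23: a=23^1·(≡10), b=23^3·(≡3) mod 23; (10|23)=-1, (3|23)=+1; (−1)^{1·3·11}·(-1)^3·(+1)^1 = +1.
Ram(103385, 139403) = {5, 11, 29, 31}; no ℚ_5-point on the conic.

[5, 11, 29, 31]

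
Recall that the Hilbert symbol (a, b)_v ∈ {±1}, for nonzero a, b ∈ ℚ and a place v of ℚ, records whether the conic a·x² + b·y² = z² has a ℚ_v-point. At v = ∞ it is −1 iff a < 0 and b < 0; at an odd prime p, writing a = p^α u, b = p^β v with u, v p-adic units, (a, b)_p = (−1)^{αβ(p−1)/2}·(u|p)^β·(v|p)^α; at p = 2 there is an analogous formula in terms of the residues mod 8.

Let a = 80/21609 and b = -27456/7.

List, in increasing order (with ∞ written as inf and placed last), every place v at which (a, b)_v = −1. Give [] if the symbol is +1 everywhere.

Mod squares: a ≡ 5, b ≡ -3003. Check v ∈ {∞, 2, 3, 5, 7, 11, 13}.
v=11: a=11^0·(≡5), b=11^1·(≡8) mod 11; (5|11)=+1, (8|11)=-1; (−1)^{0·1·5}·(+1)^1·(-1)^0 = +1.
v=3: a=3^-2·(≡2), b=3^1·(≡1) mod 3; (2|3)=-1, (1|3)=+1; (−1)^{-2·1·1}·(-1)^1·(+1)^-2 = -1.
v=13: a=13^0·(≡5), b=13^1·(≡1) mod 13; (5|13)=-1, (1|13)=+1; (−1)^{0·1·6}·(-1)^1·(+1)^0 = -1.
v=∞: 5 > 0 and -3003 < 0  ⇒  (a,b)_∞ = +1.
v=2: v_2(a)=4, v_2(b)=6; units ≡ 5, 5 (mod 8); ε·ε+αω+βω = 0·0+4·1+6·1 ≡ 0  ⇒  (a,b)_2 = +1.
v=5: a=5^1·(≡4), b=5^0·(≡2) mod 5; (4|5)=+1, (2|5)=-1; (−1)^{1·0·2}·(+1)^0·(-1)^1 = -1.
v=7: a=7^-4·(≡5), b=7^-1·(≡5) mod 7; (5|7)=-1, (5|7)=-1; (−1)^{-4·-1·3}·(-1)^-1·(-1)^-4 = -1.
(5, -3003 / ℚ) ramifies at {3, 5, 7, 13}: a division algebra.

[3, 5, 7, 13]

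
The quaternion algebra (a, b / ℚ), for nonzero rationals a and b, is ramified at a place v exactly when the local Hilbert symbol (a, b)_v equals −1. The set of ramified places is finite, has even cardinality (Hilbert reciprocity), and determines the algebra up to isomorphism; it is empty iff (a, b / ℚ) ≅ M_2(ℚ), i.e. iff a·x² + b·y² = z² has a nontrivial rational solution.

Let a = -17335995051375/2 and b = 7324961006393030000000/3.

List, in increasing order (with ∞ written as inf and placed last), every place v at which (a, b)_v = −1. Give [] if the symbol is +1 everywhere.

[3, 7]

Mod squares: a ≡ -910, b ≡ 4290. Check v ∈ {∞, 2, 3, 5, 7, 11, 13, 17, 19}.
v=17: a=17^0·(≡2), b=17^2·(≡12) mod 17; (2|17)=+1, (12|17)=-1; (−1)^{0·2·8}·(+1)^2·(-1)^0 = +1.
v=13: a=13^5·(≡8), b=13^3·(≡2) mod 13; (8|13)=-1, (2|13)=-1; (−1)^{5·3·6}·(-1)^3·(-1)^5 = +1.
v=11: a=11^2·(≡3), b=11^3·(≡4) mod 11; (3|11)=+1, (4|11)=+1; (−1)^{2·3·5}·(+1)^3·(+1)^2 = +1.
v=5: a=5^3·(≡2), b=5^7·(≡3) mod 5; (2|5)=-1, (3|5)=-1; (−1)^{3·7·2}·(-1)^7·(-1)^3 = +1.
v=2: v_2(a)=-1, v_2(b)=7; units ≡ 1, 1 (mod 8); ε·ε+αω+βω = 0·0+-1·0+7·0 ≡ 0  ⇒  (a,b)_2 = +1.
v=∞: -910 < 0 and 4290 > 0  ⇒  (a,b)_∞ = +1.
v=19: a=19^0·(≡13), b=19^2·(≡8) mod 19; (13|19)=-1, (8|19)=-1; (−1)^{0·2·9}·(-1)^2·(-1)^0 = +1.
v=3: a=3^2·(≡2), b=3^-1·(≡2) mod 3; (2|3)=-1, (2|3)=-1; (−1)^{2·-1·1}·(-1)^-1·(-1)^2 = -1.
v=7: a=7^3·(≡5), b=7^4·(≡6) mod 7; (5|7)=-1, (6|7)=-1; (−1)^{3·4·3}·(-1)^4·(-1)^3 = -1.
Ram(-910, 4290) = {3, 7}; no ℚ_3-point on the conic.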